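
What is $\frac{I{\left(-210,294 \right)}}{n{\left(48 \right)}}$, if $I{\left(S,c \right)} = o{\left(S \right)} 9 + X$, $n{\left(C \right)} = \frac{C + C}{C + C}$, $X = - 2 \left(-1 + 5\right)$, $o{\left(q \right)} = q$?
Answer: $-1898$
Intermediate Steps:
$X = -8$ ($X = \left(-2\right) 4 = -8$)
$n{\left(C \right)} = 1$ ($n{\left(C \right)} = \frac{2 C}{2 C} = 2 C \frac{1}{2 C} = 1$)
$I{\left(S,c \right)} = -8 + 9 S$ ($I{\left(S,c \right)} = S 9 - 8 = 9 S - 8 = -8 + 9 S$)
$\frac{I{\left(-210,294 \right)}}{n{\left(48 \right)}} = \frac{-8 + 9 \left(-210\right)}{1} = \left(-8 - 1890\right) 1 = \left(-1898\right) 1 = -1898$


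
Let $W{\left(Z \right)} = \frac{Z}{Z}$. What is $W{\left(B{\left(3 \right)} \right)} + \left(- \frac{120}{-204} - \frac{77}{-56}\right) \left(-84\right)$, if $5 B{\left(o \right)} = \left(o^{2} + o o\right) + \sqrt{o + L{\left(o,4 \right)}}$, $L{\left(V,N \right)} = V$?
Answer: $- \frac{5573}{34} \approx -163.91$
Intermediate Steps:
$B{\left(o \right)} = \frac{2 o^{2}}{5} + \frac{\sqrt{2} \sqrt{o}}{5}$ ($B{\left(o \right)} = \frac{\left(o^{2} + o o\right) + \sqrt{o + o}}{5} = \frac{\left(o^{2} + o^{2}\right) + \sqrt{2 o}}{5} = \frac{2 o^{2} + \sqrt{2} \sqrt{o}}{5} = \frac{2 o^{2}}{5} + \frac{\sqrt{2} \sqrt{o}}{5}$)
$W{\left(Z \right)} = 1$
$W{\left(B{\left(3 \right)} \right)} + \left(- \frac{120}{-204} - \frac{77}{-56}\right) \left(-84\right) = 1 + \left(- \frac{120}{-204} - \frac{77}{-56}\right) \left(-84\right) = 1 + \left(\left(-120\right) \left(- \frac{1}{204}\right) - - \frac{11}{8}\right) \left(-84\right) = 1 + \left(\frac{10}{17} + \frac{11}{8}\right) \left(-84\right) = 1 + \frac{267}{136} \left(-84\right) = 1 - \frac{5607}{34} = - \frac{5573}{34}$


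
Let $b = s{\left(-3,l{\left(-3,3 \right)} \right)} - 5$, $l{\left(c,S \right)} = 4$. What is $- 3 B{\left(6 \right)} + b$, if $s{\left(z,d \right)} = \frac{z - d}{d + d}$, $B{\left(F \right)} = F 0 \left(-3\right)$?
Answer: $- \frac{47}{8} \approx -5.875$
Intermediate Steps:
$B{\left(F \right)} = 0$ ($B{\left(F \right)} = 0 \left(-3\right) = 0$)
$s{\left(z,d \right)} = \frac{z - d}{2 d}$
$b = - \frac{47}{8}$ ($b = \frac{-3 - 4}{2 \cdot 4} - 5 = \frac{1}{2} \cdot \frac{1}{4} \left(-3 - 4\right) - 5 = \frac{1}{2} \cdot \frac{1}{4} \left(-7\right) - 5 = - \frac{7}{8} - 5 = - \frac{47}{8} \approx -5.875$)
$- 3 B{\left(6 \right)} + b = \left(-3\right) 0 - \frac{47}{8} = 0 - \frac{47}{8} = - \frac{47}{8}$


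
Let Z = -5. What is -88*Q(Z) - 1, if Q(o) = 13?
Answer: -1145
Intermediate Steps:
-88*Q(Z) - 1 = -88*13 - 1 = -1144 - 1 = -1145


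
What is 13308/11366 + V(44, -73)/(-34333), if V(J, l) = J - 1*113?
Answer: 228843909/195114439 ≈ 1.1729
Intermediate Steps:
V(J, l) = -113 + J (V(J, l) = J - 113 = -113 + J)
13308/11366 + V(44, -73)/(-34333) = 13308/11366 + (-113 + 44)/(-34333) = 13308*(1/11366) - 69*(-1/34333) = 6654/5683 + 69/34333 = 228843909/195114439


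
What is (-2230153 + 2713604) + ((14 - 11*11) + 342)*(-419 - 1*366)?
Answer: 298976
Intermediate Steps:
(-2230153 + 2713604) + ((14 - 11*11) + 342)*(-419 - 1*366) = 483451 + ((14 - 121) + 342)*(-419 - 366) = 483451 + (-107 + 342)*(-785) = 483451 + 235*(-785) = 483451 - 184475 = 298976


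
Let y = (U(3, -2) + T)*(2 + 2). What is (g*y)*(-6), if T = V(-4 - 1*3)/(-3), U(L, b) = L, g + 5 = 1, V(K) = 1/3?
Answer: 832/3 ≈ 277.33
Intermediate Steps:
V(K) = ⅓
g = -4 (g = -5 + 1 = -4)
T = -⅑ (T = (⅓)/(-3) = (⅓)*(-⅓) = -⅑ ≈ -0.11111)
y = 104/9 (y = (3 - ⅑)*(2 + 2) = (26/9)*4 = 104/9 ≈ 11.556)
(g*y)*(-6) = -4*104/9*(-6) = -416/9*(-6) = 832/3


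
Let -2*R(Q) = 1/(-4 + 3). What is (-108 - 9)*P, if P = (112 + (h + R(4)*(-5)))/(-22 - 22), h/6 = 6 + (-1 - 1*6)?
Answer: 24219/88 ≈ 275.22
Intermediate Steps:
R(Q) = 1/2 (R(Q) = -1/(2*(-4 + 3)) = -1/2/(-1) = -1/2*(-1) = 1/2)
h = -6 (h = 6*(6 + (-1 - 1*6)) = 6*(6 + (-1 - 6)) = 6*(6 - 7) = 6*(-1) = -6)
P = -207/88 (P = (112 + (-6 + (1/2)*(-5)))/(-22 - 22) = (112 + (-6 - 5/2))/(-44) = (112 - 17/2)*(-1/44) = (207/2)*(-1/44) = -207/88 ≈ -2.3523)
(-108 - 9)*P = (-108 - 9)*(-207/88) = -117*(-207/88) = 24219/88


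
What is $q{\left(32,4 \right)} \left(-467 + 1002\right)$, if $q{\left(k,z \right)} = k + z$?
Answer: $19260$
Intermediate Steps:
$q{\left(32,4 \right)} \left(-467 + 1002\right) = \left(32 + 4\right) \left(-467 + 1002\right) = 36 \cdot 535 = 19260$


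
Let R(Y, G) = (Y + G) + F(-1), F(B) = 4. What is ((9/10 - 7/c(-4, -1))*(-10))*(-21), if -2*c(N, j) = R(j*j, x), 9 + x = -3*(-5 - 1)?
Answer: 399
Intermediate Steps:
x = 9 (x = -9 - 3*(-5 - 1) = -9 - 3*(-6) = -9 + 18 = 9)
R(Y, G) = 4 + G + Y (R(Y, G) = (Y + G) + 4 = (G + Y) + 4 = 4 + G + Y)
c(N, j) = -13/2 - j²/2 (c(N, j) = -(4 + 9 + j*j)/2 = -(4 + 9 + j²)/2 = -(13 + j²)/2 = -13/2 - j²/2)
((9/10 - 7/c(-4, -1))*(-10))*(-21) = ((9/10 - 7/(-13/2 - ½*(-1)²))*(-10))*(-21) = ((9*(⅒) - 7/(-13/2 - ½*1))*(-10))*(-21) = ((9/10 - 7/(-13/2 - ½))*(-10))*(-21) = ((9/10 - 7/(-7))*(-10))*(-21) = ((9/10 - 7*(-⅐))*(-10))*(-21) = ((9/10 + 1)*(-10))*(-21) = ((19/10)*(-10))*(-21) = -19*(-21) = 399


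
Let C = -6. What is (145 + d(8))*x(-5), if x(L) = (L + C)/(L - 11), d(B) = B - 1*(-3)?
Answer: 429/4 ≈ 107.25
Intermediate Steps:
d(B) = 3 + B (d(B) = B + 3 = 3 + B)
x(L) = (-6 + L)/(-11 + L) (x(L) = (L - 6)/(L - 11) = (-6 + L)/(-11 + L))
(145 + d(8))*x(-5) = (145 + (3 + 8))*((-6 - 5)/(-11 - 5)) = (145 + 11)*(-11/(-16)) = 156*(-1/16*(-11)) = 156*(11/16) = 429/4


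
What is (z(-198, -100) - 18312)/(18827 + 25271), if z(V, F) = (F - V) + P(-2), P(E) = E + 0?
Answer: -9108/22049 ≈ -0.41308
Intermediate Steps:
P(E) = E
z(V, F) = -2 + F - V (z(V, F) = (F - V) - 2 = -2 + F - V)
(z(-198, -100) - 18312)/(18827 + 25271) = ((-2 - 100 - 1*(-198)) - 18312)/(18827 + 25271) = ((-2 - 100 + 198) - 18312)/44098 = (96 - 18312)*(1/44098) = -18216*1/44098 = -9108/22049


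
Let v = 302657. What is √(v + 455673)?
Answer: √758330 ≈ 870.82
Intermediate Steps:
√(v + 455673) = √(302657 + 455673) = √758330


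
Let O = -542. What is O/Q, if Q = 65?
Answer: -542/65 ≈ -8.3385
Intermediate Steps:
O/Q = -542/65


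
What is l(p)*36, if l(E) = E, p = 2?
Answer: 72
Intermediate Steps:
l(p)*36 = 2*36 = 72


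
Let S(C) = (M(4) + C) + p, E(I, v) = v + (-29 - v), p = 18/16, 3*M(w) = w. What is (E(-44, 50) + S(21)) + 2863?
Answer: 68579/24 ≈ 2857.5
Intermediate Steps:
M(w) = w/3
p = 9/8 (p = 18*(1/16) = 9/8 ≈ 1.1250)
E(I, v) = -29
S(C) = 59/24 + C (S(C) = ((⅓)*4 + C) + 9/8 = (4/3 + C) + 9/8 = 59/24 + C)
(E(-44, 50) + S(21)) + 2863 = (-29 + (59/24 + 21)) + 2863 = (-29 + 563/24) + 2863 = -133/24 + 2863 = 68579/24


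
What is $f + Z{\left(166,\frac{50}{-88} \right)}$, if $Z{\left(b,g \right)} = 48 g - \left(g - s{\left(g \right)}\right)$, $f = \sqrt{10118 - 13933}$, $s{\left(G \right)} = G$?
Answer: $- \frac{300}{11} + i \sqrt{3815} \approx -27.273 + 61.766 i$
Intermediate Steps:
$f = i \sqrt{3815}$ ($f = \sqrt{-3815} = i \sqrt{3815} \approx 61.766 i$)
$Z{\left(b,g \right)} = 48 g$ ($Z{\left(b,g \right)} = 48 g + \left(g - g\right) = 48 g + 0 = 48 g$)
$f + Z{\left(166,\frac{50}{-88} \right)} = i \sqrt{3815} + 48 \frac{50}{-88} = i \sqrt{3815} + 48 \cdot 50 \left(- \frac{1}{88}\right) = i \sqrt{3815} + 48 \left(- \frac{25}{44}\right) = i \sqrt{3815} - \frac{300}{11} = - \frac{300}{11} + i \sqrt{3815}$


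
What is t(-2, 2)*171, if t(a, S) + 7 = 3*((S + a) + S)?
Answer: -171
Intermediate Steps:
t(a, S) = -7 + 3*a + 6*S (t(a, S) = -7 + 3*((S + a) + S) = -7 + 3*(a + 2*S) = -7 + (3*a + 6*S) = -7 + 3*a + 6*S)
t(-2, 2)*171 = (-7 + 3*(-2) + 6*2)*171 = (-7 - 6 + 12)*171 = -1*171 = -171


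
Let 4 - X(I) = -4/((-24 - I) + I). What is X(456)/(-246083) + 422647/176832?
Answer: 104005563845/43515349056 ≈ 2.3901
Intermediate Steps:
X(I) = 23/6 (X(I) = 4 - (-4)/((-24 - I) + I) = 4 - (-4)/(-24) = 4 - (-1)*(-4)/24 = 4 - 1*⅙ = 4 - ⅙ = 23/6)
X(456)/(-246083) + 422647/176832 = (23/6)/(-246083) + 422647/176832 = (23/6)*(-1/246083) + 422647*(1/176832) = -23/1476498 + 422647/176832 = 104005563845/43515349056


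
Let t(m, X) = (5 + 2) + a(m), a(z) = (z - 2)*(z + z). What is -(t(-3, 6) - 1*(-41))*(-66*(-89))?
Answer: -458172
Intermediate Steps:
a(z) = 2*z*(-2 + z) (a(z) = (-2 + z)*(2*z) = 2*z*(-2 + z))
t(m, X) = 7 + 2*m*(-2 + m) (t(m, X) = (5 + 2) + 2*m*(-2 + m) = 7 + 2*m*(-2 + m))
-(t(-3, 6) - 1*(-41))*(-66*(-89)) = -((7 + 2*(-3)*(-2 - 3)) - 1*(-41))*(-66*(-89)) = -((7 + 2*(-3)*(-5)) + 41)*5874 = -((7 + 30) + 41)*5874 = -(37 + 41)*5874 = -78*5874 = -1*458172 = -458172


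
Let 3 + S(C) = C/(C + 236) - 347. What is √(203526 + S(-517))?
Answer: √16043125413/281 ≈ 450.75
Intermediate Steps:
S(C) = -350 + C/(236 + C) (S(C) = -3 + (C/(C + 236) - 347) = -3 + (C/(236 + C) - 347) = -3 + (-347 + C/(236 + C)) = -350 + C/(236 + C))
√(203526 + S(-517)) = √(203526 + (-82600 - 349*(-517))/(236 - 517)) = √(203526 + (-82600 + 180433)/(-281)) = √(203526 - 1/281*97833) = √(203526 - 97833/281) = √(57092973/281) = √16043125413/281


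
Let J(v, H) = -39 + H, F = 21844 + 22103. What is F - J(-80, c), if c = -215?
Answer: 44201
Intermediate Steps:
F = 43947
F - J(-80, c) = 43947 - (-39 - 215) = 43947 - 1*(-254) = 43947 + 254 = 44201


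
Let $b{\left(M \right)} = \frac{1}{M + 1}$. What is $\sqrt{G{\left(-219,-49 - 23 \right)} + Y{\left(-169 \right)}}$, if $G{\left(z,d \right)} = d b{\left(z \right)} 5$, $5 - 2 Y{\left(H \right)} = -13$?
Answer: $\frac{3 \sqrt{14061}}{109} \approx 3.2636$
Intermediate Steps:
$Y{\left(H \right)} = 9$ ($Y{\left(H \right)} = \frac{5}{2} - - \frac{13}{2} = \frac{5}{2} + \frac{13}{2} = 9$)
$b{\left(M \right)} = \frac{1}{1 + M}$
$G{\left(z,d \right)} = \frac{5 d}{1 + z}$ ($G{\left(z,d \right)} = \frac{d}{1 + z} 5 = \frac{5 d}{1 + z}$)
$\sqrt{G{\left(-219,-49 - 23 \right)} + Y{\left(-169 \right)}} = \sqrt{\frac{5 \left(-49 - 23\right)}{1 - 219} + 9} = \sqrt{5 \left(-72\right) \frac{1}{-218} + 9} = \sqrt{5 \left(-72\right) \left(- \frac{1}{218}\right) + 9} = \sqrt{\frac{180}{109} + 9} = \sqrt{\frac{1161}{109}} = \frac{3 \sqrt{14061}}{109}$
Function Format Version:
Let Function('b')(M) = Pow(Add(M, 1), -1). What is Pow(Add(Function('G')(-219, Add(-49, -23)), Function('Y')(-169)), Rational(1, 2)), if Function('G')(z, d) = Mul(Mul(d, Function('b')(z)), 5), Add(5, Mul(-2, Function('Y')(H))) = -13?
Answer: Mul(Rational(3, 109), Pow(14061, Rational(1, 2))) ≈ 3.2636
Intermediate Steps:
Function('Y')(H) = 9 (Function('Y')(H) = Add(Rational(5, 2), Mul(Rational(-1, 2), -13)) = Add(Rational(5, 2), Rational(13, 2)) = 9)
Function('b')(M) = Pow(Add(1, M), -1)
Function('G')(z, d) = Mul(5, d, Pow(Add(1, z), -1)) (Function('G')(z, d) = Mul(Mul(d, Pow(Add(1, z), -1)), 5) = Mul(5, d, Pow(Add(1, z), -1)))
Pow(Add(Function('G')(-219, Add(-49, -23)), Function('Y')(-169)), Rational(1, 2)) = Pow(Add(Mul(5, Add(-49, -23), Pow(Add(1, -219), -1)), 9), Rational(1, 2)) = Pow(Add(Mul(5, -72, Pow(-218, -1)), 9), Rational(1, 2)) = Pow(Add(Mul(5, -72, Rational(-1, 218)), 9), Rational(1, 2)) = Pow(Add(Rational(180, 109), 9), Rational(1, 2)) = Pow(Rational(1161, 109), Rational(1, 2)) = Mul(Rational(3, 109), Pow(14061, Rational(1, 2)))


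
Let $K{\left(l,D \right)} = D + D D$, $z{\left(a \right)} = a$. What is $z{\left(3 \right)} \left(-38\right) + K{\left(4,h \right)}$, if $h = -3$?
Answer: $-108$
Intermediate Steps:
$K{\left(l,D \right)} = D + D^{2}$
$z{\left(3 \right)} \left(-38\right) + K{\left(4,h \right)} = 3 \left(-38\right) - 3 \left(1 - 3\right) = -114 - -6 = -114 + 6 = -108$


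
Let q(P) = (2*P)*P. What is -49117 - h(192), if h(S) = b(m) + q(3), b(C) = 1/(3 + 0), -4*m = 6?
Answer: -147406/3 ≈ -49135.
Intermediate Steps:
m = -3/2 (m = -1/4*6 = -3/2 ≈ -1.5000)
b(C) = 1/3
q(P) = 2*P**2
h(S) = 55/3 (h(S) = 1/3 + 2*3**2 = 1/3 + 2*9 = 1/3 + 18 = 55/3)
-49117 - h(192) = -49117 - 1*55/3 = -49117 - 55/3 = -147406/3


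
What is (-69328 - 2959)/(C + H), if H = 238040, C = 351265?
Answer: -72287/589305 ≈ -0.12266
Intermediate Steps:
(-69328 - 2959)/(C + H) = (-69328 - 2959)/(351265 + 238040) = -72287/589305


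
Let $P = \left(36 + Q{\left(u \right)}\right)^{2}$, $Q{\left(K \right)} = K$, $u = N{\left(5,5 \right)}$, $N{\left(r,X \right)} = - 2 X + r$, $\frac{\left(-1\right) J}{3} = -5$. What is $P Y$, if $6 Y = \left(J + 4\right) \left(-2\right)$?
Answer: $- \frac{18259}{3} \approx -6086.3$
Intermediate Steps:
$J = 15$ ($J = \left(-3\right) \left(-5\right) = 15$)
$Y = - \frac{19}{3}$ ($Y = \frac{\left(15 + 4\right) \left(-2\right)}{6} = \frac{19 \left(-2\right)}{6} = \frac{1}{6} \left(-38\right) = - \frac{19}{3} \approx -6.3333$)
$N{\left(r,X \right)} = r - 2 X$
$u = -5$ ($u = 5 - 10 = -5$)
$P = 961$ ($P = \left(36 - 5\right)^{2} = 31^{2} = 961$)
$P Y = 961 \left(- \frac{19}{3}\right) = - \frac{18259}{3}$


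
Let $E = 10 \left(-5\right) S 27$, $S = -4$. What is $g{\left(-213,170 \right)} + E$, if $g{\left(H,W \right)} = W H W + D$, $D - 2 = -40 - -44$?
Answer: $-6150294$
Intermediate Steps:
$D = 6$ ($D = 2 - -4 = 2 + \left(-40 + 44\right) = 2 + 4 = 6$)
$g{\left(H,W \right)} = 6 + H W^{2}$ ($g{\left(H,W \right)} = W H W + 6 = H W W + 6 = H W^{2} + 6 = 6 + H W^{2}$)
$E = 5400$ ($E = 10 \left(-5\right) \left(-4\right) 27 = \left(-50\right) \left(-4\right) 27 = 200 \cdot 27 = 5400$)
$g{\left(-213,170 \right)} + E = \left(6 - 213 \cdot 170^{2}\right) + 5400 = \left(6 - 6155700\right) + 5400 = -6155694 + 5400 = -6150294$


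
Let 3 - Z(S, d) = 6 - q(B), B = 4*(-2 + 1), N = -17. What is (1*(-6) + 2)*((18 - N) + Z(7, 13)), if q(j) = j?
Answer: -112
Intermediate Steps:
B = -4 (B = 4*(-1) = -4)
Z(S, d) = -7 (Z(S, d) = 3 - (6 - 1*(-4)) = 3 - (6 + 4) = 3 - 1*10 = 3 - 10 = -7)
(1*(-6) + 2)*((18 - N) + Z(7, 13)) = (1*(-6) + 2)*((18 - 1*(-17)) - 7) = (-6 + 2)*((18 + 17) - 7) = -4*(35 - 7) = -4*28 = -112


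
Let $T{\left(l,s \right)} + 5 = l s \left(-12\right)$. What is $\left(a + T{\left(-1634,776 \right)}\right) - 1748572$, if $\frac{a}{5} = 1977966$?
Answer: $23357061$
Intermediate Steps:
$a = 9889830$ ($a = 5 \cdot 1977966 = 9889830$)
$T{\left(l,s \right)} = -5 - 12 l s$ ($T{\left(l,s \right)} = -5 + l s \left(-12\right) = -5 - 12 l s$)
$\left(a + T{\left(-1634,776 \right)}\right) - 1748572 = \left(9889830 - \left(5 - 15215808\right)\right) - 1748572 = \left(9889830 + \left(-5 + 15215808\right)\right) - 1748572 = \left(9889830 + 15215803\right) - 1748572 = 25105633 - 1748572 = 23357061$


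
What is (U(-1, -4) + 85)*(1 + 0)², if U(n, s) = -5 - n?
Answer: 81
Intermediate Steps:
(U(-1, -4) + 85)*(1 + 0)² = ((-5 - 1*(-1)) + 85)*(1 + 0)² = ((-5 + 1) + 85)*1² = (-4 + 85)*1 = 81*1 = 81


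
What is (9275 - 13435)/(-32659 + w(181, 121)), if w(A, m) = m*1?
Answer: 2080/16269 ≈ 0.12785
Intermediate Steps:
w(A, m) = m
(9275 - 13435)/(-32659 + w(181, 121)) = (9275 - 13435)/(-32659 + 121) = -4160/(-32538) = -4160*(-1/32538) = 2080/16269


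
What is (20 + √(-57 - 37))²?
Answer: (20 + I*√94)² ≈ 306.0 + 387.81*I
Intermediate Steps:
(20 + √(-57 - 37))² = (20 + √(-94))² = (20 + I*√94)²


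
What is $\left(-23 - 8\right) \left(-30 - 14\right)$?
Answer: $1364$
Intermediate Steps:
$\left(-23 - 8\right) \left(-30 - 14\right) = \left(-31\right) \left(-44\right) = 1364$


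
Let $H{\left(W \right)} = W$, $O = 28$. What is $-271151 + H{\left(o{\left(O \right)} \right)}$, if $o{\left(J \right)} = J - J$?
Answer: $-271151$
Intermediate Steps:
$o{\left(J \right)} = 0$
$-271151 + H{\left(o{\left(O \right)} \right)} = -271151 + 0 = -271151$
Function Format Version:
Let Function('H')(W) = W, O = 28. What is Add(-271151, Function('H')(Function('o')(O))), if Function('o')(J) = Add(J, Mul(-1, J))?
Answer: -271151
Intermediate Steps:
Function('o')(J) = 0
Add(-271151, Function('H')(Function('o')(O))) = Add(-271151, 0) = -271151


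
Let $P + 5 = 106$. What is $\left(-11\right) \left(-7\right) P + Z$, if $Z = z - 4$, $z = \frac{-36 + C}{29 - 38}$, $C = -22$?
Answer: $\frac{70015}{9} \approx 7779.4$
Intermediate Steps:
$P = 101$ ($P = -5 + 106 = 101$)
$z = \frac{58}{9}$ ($z = \frac{-36 - 22}{29 - 38} = - \frac{58}{-9} = \left(-58\right) \left(- \frac{1}{9}\right) = \frac{58}{9} \approx 6.4444$)
$Z = \frac{22}{9}$ ($Z = \frac{58}{9} - 4 = \frac{22}{9} \approx 2.4444$)
$\left(-11\right) \left(-7\right) P + Z = \left(-11\right) \left(-7\right) 101 + \frac{22}{9} = 77 \cdot 101 + \frac{22}{9} = 7777 + \frac{22}{9} = \frac{70015}{9}$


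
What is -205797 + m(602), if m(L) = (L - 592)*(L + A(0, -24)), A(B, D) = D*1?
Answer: -200017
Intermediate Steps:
A(B, D) = D
m(L) = (-592 + L)*(-24 + L) (m(L) = (L - 592)*(L - 24) = (-592 + L)*(-24 + L))
-205797 + m(602) = -205797 + (14208 + 602² - 616*602) = -205797 + (14208 + 362404 - 370832) = -205797 + 5780 = -200017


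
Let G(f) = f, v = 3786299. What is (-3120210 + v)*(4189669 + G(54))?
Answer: 2790728403347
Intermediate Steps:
(-3120210 + v)*(4189669 + G(54)) = (-3120210 + 3786299)*(4189669 + 54) = 666089*4189723 = 2790728403347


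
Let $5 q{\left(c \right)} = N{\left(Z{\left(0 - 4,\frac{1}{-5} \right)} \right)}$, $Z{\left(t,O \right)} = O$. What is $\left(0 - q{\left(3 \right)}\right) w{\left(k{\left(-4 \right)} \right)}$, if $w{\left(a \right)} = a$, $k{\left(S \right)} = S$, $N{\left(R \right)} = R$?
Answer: $- \frac{4}{25} \approx -0.16$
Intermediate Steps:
$q{\left(c \right)} = - \frac{1}{25}$ ($q{\left(c \right)} = \frac{1}{5 \left(-5\right)} = \frac{1}{5} \left(- \frac{1}{5}\right) = - \frac{1}{25}$)
$\left(0 - q{\left(3 \right)}\right) w{\left(k{\left(-4 \right)} \right)} = \left(0 - - \frac{1}{25}\right) \left(-4\right) = \left(0 + \frac{1}{25}\right) \left(-4\right) = \frac{1}{25} \left(-4\right) = - \frac{4}{25}$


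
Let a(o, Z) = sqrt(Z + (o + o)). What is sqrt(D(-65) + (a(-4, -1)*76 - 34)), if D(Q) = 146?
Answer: 2*sqrt(28 + 57*I) ≈ 13.528 + 8.4268*I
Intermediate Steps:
a(o, Z) = sqrt(Z + 2*o)
sqrt(D(-65) + (a(-4, -1)*76 - 34)) = sqrt(146 + (sqrt(-1 + 2*(-4))*76 - 34)) = sqrt(146 + (sqrt(-1 - 8)*76 - 34)) = sqrt(146 + (sqrt(-9)*76 - 34)) = sqrt(146 + ((3*I)*76 - 34)) = sqrt(146 + (228*I - 34)) = sqrt(146 + (-34 + 228*I)) = sqrt(112 + 228*I)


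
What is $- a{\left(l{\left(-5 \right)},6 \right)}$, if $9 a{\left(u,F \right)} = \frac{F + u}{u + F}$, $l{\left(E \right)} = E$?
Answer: $- \frac{1}{9} \approx -0.11111$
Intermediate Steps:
$a{\left(u,F \right)} = \frac{1}{9}$ ($a{\left(u,F \right)} = \frac{\left(F + u\right) \frac{1}{u + F}}{9} = \frac{\left(F + u\right) \frac{1}{F + u}}{9} = \frac{1}{9} \cdot 1 = \frac{1}{9}$)
$- a{\left(l{\left(-5 \right)},6 \right)} = \left(-1\right) \frac{1}{9} = - \frac{1}{9}$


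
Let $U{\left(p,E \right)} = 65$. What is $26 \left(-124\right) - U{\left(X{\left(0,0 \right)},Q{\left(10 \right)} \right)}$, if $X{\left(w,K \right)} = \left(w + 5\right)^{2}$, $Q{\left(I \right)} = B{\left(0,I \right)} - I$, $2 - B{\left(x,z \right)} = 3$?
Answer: $-3289$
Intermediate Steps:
$B{\left(x,z \right)} = -1$ ($B{\left(x,z \right)} = 2 - 3 = -1$)
$Q{\left(I \right)} = -1 - I$
$X{\left(w,K \right)} = \left(5 + w\right)^{2}$
$26 \left(-124\right) - U{\left(X{\left(0,0 \right)},Q{\left(10 \right)} \right)} = 26 \left(-124\right) - 65 = -3224 - 65 = -3289$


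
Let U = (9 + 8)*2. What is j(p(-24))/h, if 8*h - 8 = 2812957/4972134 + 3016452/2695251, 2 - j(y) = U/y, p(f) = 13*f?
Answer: 75367146420916/43263007266949 ≈ 1.7421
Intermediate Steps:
U = 34 (U = 17*2 = 34)
j(y) = 2 - 34/y
h = 43263007266949/35736397695024 (h = 1 + (2812957/4972134 + 3016452/2695251)/8 = 1 + (2812957*(1/4972134) + 3016452*(1/2695251))/8 = 1 + (2812957/4972134 + 1005484/898417)/8 = 1 + (1/8)*(7526609571925/4467049711878) = 1 + 7526609571925/35736397695024 = 43263007266949/35736397695024 ≈ 1.2106)
j(p(-24))/h = (2 - 34/(13*(-24)))/(43263007266949/35736397695024) = (2 - 34/(-312))*(35736397695024/43263007266949) = (2 - 34*(-1/312))*(35736397695024/43263007266949) = (2 + 17/156)*(35736397695024/43263007266949) = (329/156)*(35736397695024/43263007266949) = 75367146420916/43263007266949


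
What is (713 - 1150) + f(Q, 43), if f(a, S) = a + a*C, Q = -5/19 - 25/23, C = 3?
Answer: -193329/437 ≈ -442.40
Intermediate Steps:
Q = -590/437 (Q = -5*1/19 - 25*1/23 = -5/19 - 25/23 = -590/437 ≈ -1.3501)
f(a, S) = 4*a (f(a, S) = a + a*3 = a + 3*a = 4*a)
(713 - 1150) + f(Q, 43) = (713 - 1150) + 4*(-590/437) = -437 - 2360/437 = -193329/437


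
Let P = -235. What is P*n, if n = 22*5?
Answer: -25850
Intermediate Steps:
n = 110
P*n = -235*110 = -25850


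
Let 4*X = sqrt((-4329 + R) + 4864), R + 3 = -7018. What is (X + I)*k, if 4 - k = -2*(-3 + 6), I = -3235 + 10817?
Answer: 75820 + 5*I*sqrt(6486)/2 ≈ 75820.0 + 201.34*I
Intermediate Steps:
I = 7582
R = -7021 (R = -3 - 7018 = -7021)
X = I*sqrt(6486)/4 (X = sqrt((-4329 - 7021) + 4864)/4 = sqrt(-11350 + 4864)/4 = sqrt(-6486)/4 = (I*sqrt(6486))/4 = I*sqrt(6486)/4 ≈ 20.134*I)
k = 10 (k = 4 - (-2)*(-3 + 6) = 4 - (-2)*3 = 4 - 1*(-6) = 4 + 6 = 10)
(X + I)*k = (I*sqrt(6486)/4 + 7582)*10 = (7582 + I*sqrt(6486)/4)*10 = 75820 + 5*I*sqrt(6486)/2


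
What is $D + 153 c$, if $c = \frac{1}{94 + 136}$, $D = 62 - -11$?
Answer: $\frac{16943}{230} \approx 73.665$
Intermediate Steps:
$D = 73$ ($D = 62 + 11 = 73$)
$c = \frac{1}{230} \approx 0.0043478$
$D + 153 c = 73 + 153 \cdot \frac{1}{230} = 73 + \frac{153}{230} = \frac{16943}{230}$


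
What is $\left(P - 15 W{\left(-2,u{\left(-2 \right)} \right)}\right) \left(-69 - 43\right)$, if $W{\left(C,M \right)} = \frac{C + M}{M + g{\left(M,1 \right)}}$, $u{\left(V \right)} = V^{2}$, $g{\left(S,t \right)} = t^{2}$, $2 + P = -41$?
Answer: $5488$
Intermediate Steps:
$P = -43$ ($P = -2 - 41 = -43$)
$W{\left(C,M \right)} = \frac{C + M}{1 + M}$ ($W{\left(C,M \right)} = \frac{C + M}{M + 1^{2}} = \frac{C + M}{M + 1} = \frac{C + M}{1 + M}$)
$\left(P - 15 W{\left(-2,u{\left(-2 \right)} \right)}\right) \left(-69 - 43\right) = \left(-43 - 15 \frac{-2 + \left(-2\right)^{2}}{1 + \left(-2\right)^{2}}\right) \left(-69 - 43\right) = \left(-43 - 15 \frac{-2 + 4}{1 + 4}\right) \left(-69 - 43\right) = \left(-43 - 15 \cdot \frac{1}{5} \cdot 2\right) \left(-112\right) = \left(-43 - 6\right) \left(-112\right) = \left(-49\right) \left(-112\right) = 5488$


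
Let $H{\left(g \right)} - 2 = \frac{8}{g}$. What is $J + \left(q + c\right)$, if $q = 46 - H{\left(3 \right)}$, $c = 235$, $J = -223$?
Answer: $\frac{160}{3} \approx 53.333$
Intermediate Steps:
$H{\left(g \right)} = 2 + \frac{8}{g}$
$q = \frac{124}{3}$ ($q = 46 - \left(2 + \frac{8}{3}\right) = 46 - \frac{14}{3} = \frac{124}{3} \approx 41.333$)
$J + \left(q + c\right) = -223 + \left(\frac{124}{3} + 235\right) = -223 + \frac{829}{3} = \frac{160}{3}$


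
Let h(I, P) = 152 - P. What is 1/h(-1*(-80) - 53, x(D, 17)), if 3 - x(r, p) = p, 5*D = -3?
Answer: 1/166 ≈ 0.0060241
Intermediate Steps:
D = -3/5 (D = (1/5)*(-3) = -3/5 ≈ -0.60000)
x(r, p) = 3 - p
1/h(-1*(-80) - 53, x(D, 17)) = 1/(152 - (3 - 1*17)) = 1/(152 - (3 - 17)) = 1/(152 - 1*(-14)) = 1/(152 + 14) = 1/166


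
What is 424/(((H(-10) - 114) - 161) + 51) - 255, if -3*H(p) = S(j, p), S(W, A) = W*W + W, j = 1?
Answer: -86571/337 ≈ -256.89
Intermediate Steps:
S(W, A) = W + W² (S(W, A) = W² + W = W + W²)
H(p) = -⅔ (H(p) = -(1 + 1)/3 = -2/3 = -⅓*2 = -⅔)
424/(((H(-10) - 114) - 161) + 51) - 255 = 424/(((-⅔ - 114) - 161) + 51) - 255 = 424/((-344/3 - 161) + 51) - 255 = 424/(-827/3 + 51) - 255 = 424/(-674/3) - 255 = -3/674*424 - 255 = -636/337 - 255 = -86571/337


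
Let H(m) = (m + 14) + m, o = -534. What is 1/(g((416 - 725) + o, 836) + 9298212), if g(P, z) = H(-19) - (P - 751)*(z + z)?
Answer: 1/11963356 ≈ 8.3589e-8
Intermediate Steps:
H(m) = 14 + 2*m (H(m) = (14 + m) + m = 14 + 2*m)
g(P, z) = -24 - 2*z*(-751 + P) (g(P, z) = (14 + 2*(-19)) - (P - 751)*(z + z) = (14 - 38) - (-751 + P)*2*z = -24 - 2*z*(-751 + P))
1/(g((416 - 725) + o, 836) + 9298212) = 1/((-24 + 1502*836 - 2*((416 - 725) - 534)*836) + 9298212) = 1/((-24 + 1255672 - 2*(-309 - 534)*836) + 9298212) = 1/((-24 + 1255672 - 2*(-843)*836) + 9298212) = 1/((-24 + 1255672 + 1409496) + 9298212) = 1/(2665144 + 9298212) = 1/11963356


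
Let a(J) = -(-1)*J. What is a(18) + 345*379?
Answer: 130773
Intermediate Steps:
a(J) = J
a(18) + 345*379 = 18 + 345*379 = 18 + 130755 = 130773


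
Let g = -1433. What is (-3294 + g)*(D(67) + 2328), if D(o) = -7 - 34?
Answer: -10810649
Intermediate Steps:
D(o) = -41
(-3294 + g)*(D(67) + 2328) = (-3294 - 1433)*(-41 + 2328) = -4727*2287 = -10810649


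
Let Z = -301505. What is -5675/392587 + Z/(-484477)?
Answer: 115617536460/190199371999 ≈ 0.60788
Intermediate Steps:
-5675/392587 + Z/(-484477) = -5675/392587 - 301505/(-484477) = -5675*1/392587 - 301505*(-1/484477) = -5675/392587 + 301505/484477 = 115617536460/190199371999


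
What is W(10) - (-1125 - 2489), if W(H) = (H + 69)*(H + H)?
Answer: 5194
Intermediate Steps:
W(H) = 2*H*(69 + H) (W(H) = (69 + H)*(2*H) = 2*H*(69 + H))
W(10) - (-1125 - 2489) = 2*10*(69 + 10) - (-1125 - 2489) = 2*10*79 - 1*(-3614) = 1580 + 3614 = 5194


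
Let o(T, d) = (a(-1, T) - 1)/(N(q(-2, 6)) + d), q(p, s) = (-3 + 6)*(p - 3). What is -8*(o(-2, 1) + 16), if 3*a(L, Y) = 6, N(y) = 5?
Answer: -388/3 ≈ -129.33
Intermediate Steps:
q(p, s) = -9 + 3*p (q(p, s) = 3*(-3 + p) = -9 + 3*p)
a(L, Y) = 2 (a(L, Y) = (⅓)*6 = 2)
o(T, d) = 1/(5 + d) (o(T, d) = (2 - 1)/(5 + d) = 1/(5 + d))
-8*(o(-2, 1) + 16) = -8*(1/(5 + 1) + 16) = -8*(1/6 + 16) = -8*(⅙ + 16) = -8*97/6 = -388/3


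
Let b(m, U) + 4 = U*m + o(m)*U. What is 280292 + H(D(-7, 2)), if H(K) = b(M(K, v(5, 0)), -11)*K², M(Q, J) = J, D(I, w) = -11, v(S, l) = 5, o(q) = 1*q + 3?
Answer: 262505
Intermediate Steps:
o(q) = 3 + q (o(q) = q + 3 = 3 + q)
b(m, U) = -4 + U*m + U*(3 + m) (b(m, U) = -4 + (U*m + (3 + m)*U) = -4 + (U*m + U*(3 + m)) = -4 + U*m + U*(3 + m))
H(K) = -147*K² (H(K) = (-4 - 11*5 - 11*(3 + 5))*K² = (-4 - 55 - 11*8)*K² = (-4 - 55 - 88)*K² = -147*K²)
280292 + H(D(-7, 2)) = 280292 - 147*(-11)² = 280292 - 147*121 = 280292 - 17787 = 262505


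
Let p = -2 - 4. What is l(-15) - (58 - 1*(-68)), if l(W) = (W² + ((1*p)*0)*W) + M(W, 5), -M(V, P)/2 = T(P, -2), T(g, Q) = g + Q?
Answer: 93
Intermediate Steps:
p = -6
T(g, Q) = Q + g
M(V, P) = 4 - 2*P (M(V, P) = -2*(-2 + P) = 4 - 2*P)
l(W) = -6 + W² (l(W) = (W² + ((1*(-6))*0)*W) + (4 - 2*5) = (W² + (-6*0)*W) + (4 - 10) = (W² + 0*W) - 6 = (W² + 0) - 6 = W² - 6 = -6 + W²)
l(-15) - (58 - 1*(-68)) = (-6 + (-15)²) - (58 - 1*(-68)) = (-6 + 225) - (58 + 68) = 219 - 1*126 = 219 - 126 = 93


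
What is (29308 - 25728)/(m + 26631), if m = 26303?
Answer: 1790/26467 ≈ 0.067631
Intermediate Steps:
(29308 - 25728)/(m + 26631) = (29308 - 25728)/(26303 + 26631) = 3580/52934 = 3580*(1/52934) = 1790/26467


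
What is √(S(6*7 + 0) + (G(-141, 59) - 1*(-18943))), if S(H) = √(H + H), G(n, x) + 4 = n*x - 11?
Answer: √(10609 + 2*√21) ≈ 103.04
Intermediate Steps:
G(n, x) = -15 + n*x (G(n, x) = -4 + (n*x - 11) = -4 + (-11 + n*x) = -15 + n*x)
S(H) = √2*√H (S(H) = √(2*H) = √2*√H)
√(S(6*7 + 0) + (G(-141, 59) - 1*(-18943))) = √(√2*√(6*7 + 0) + ((-15 - 141*59) - 1*(-18943))) = √(√2*√(42 + 0) + ((-15 - 8319) + 18943)) = √(√2*√42 + (-8334 + 18943)) = √(2*√21 + 10609) = √(10609 + 2*√21)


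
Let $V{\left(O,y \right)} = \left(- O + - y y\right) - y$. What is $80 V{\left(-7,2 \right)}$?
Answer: $80$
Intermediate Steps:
$V{\left(O,y \right)} = - O - y - y^{2}$ ($V{\left(O,y \right)} = \left(- O - y^{2}\right) - y = - O - y - y^{2}$)
$80 V{\left(-7,2 \right)} = 80 \left(\left(-1\right) \left(-7\right) - 2 - 2^{2}\right) = 80 \left(7 - 2 - 4\right) = 80 \cdot 1 = 80$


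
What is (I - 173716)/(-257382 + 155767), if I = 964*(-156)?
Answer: 64820/20323 ≈ 3.1895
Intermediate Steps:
I = -150384
(I - 173716)/(-257382 + 155767) = (-150384 - 173716)/(-257382 + 155767) = -324100/(-101615) = -324100*(-1/101615) = 64820/20323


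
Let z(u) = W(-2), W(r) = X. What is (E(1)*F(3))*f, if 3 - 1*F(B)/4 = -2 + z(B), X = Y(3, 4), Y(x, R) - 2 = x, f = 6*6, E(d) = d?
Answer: 0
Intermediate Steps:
f = 36
Y(x, R) = 2 + x
X = 5 (X = 2 + 3 = 5)
W(r) = 5
z(u) = 5
F(B) = 0 (F(B) = 12 - 4*(-2 + 5) = 12 - 4*3 = 12 - 12 = 0)
(E(1)*F(3))*f = (1*0)*36 = 0*36 = 0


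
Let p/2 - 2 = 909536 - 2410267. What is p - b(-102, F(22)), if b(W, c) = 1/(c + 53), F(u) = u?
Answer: -225109351/75 ≈ -3.0015e+6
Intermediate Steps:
p = -3001458 (p = 4 + 2*(909536 - 2410267) = 4 + 2*(-1500731) = 4 - 3001462 = -3001458)
b(W, c) = 1/(53 + c)
p - b(-102, F(22)) = -3001458 - 1/(53 + 22) = -3001458 - 1/75 = -225109351/75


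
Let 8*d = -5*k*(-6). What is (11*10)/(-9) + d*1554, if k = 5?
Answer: 524255/18 ≈ 29125.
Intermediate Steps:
d = 75/4 (d = (-5*5*(-6))/8 = (-25*(-6))/8 = (⅛)*150 = 75/4 ≈ 18.750)
(11*10)/(-9) + d*1554 = (11*10)/(-9) + (75/4)*1554 = 110*(-⅑) + 58275/2 = -110/9 + 58275/2 = 524255/18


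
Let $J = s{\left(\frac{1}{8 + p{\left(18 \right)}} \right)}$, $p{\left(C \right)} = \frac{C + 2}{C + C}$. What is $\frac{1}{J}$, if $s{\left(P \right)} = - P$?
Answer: $- \frac{77}{9} \approx -8.5556$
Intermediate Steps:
$p{\left(C \right)} = \frac{2 + C}{2 C}$
$J = - \frac{9}{77}$ ($J = - \frac{1}{8 + \frac{2 + 18}{2 \cdot 18}} = - \frac{1}{8 + \frac{1}{2} \cdot \frac{1}{18} \cdot 20} = - \frac{1}{8 + \frac{5}{9}} = - \frac{1}{\frac{77}{9}} = \left(-1\right) \frac{9}{77} = - \frac{9}{77} \approx -0.11688$)
$\frac{1}{J} = \frac{1}{- \frac{9}{77}} = - \frac{77}{9}$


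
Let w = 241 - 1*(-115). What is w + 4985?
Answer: 5341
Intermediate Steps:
w = 356 (w = 241 + 115 = 356)
w + 4985 = 356 + 4985 = 5341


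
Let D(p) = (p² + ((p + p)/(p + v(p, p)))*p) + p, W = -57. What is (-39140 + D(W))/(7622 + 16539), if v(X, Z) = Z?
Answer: -36005/24161 ≈ -1.4902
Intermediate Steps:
D(p) = p² + 2*p (D(p) = (p² + ((p + p)/(p + p))*p) + p = (p² + ((2*p)/((2*p)))*p) + p = (p² + ((2*p)*(1/(2*p)))*p) + p = (p² + 1*p) + p = (p² + p) + p = (p + p²) + p = p² + 2*p)
(-39140 + D(W))/(7622 + 16539) = (-39140 - 57*(2 - 57))/(7622 + 16539) = (-39140 - 57*(-55))/24161 = (-39140 + 3135)*(1/24161) = -36005*1/24161 = -36005/24161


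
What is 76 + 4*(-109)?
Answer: -360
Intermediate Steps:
76 + 4*(-109) = 76 - 436 = -360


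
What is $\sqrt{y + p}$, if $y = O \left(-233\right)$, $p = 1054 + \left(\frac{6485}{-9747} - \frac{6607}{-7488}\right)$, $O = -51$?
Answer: $\frac{\sqrt{4091662111251}}{17784} \approx 113.74$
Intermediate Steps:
$p = \frac{8549177077}{8109504}$ ($p = 1054 + \left(6485 \left(- \frac{1}{9747}\right) - - \frac{6607}{7488}\right) = 1054 + \left(- \frac{6485}{9747} + \frac{6607}{7488}\right) = 1054 + \frac{1759861}{8109504} = \frac{8549177077}{8109504} \approx 1054.2$)
$y = 11883$ ($y = \left(-51\right) \left(-233\right) = 11883$)
$\sqrt{y + p} = \sqrt{11883 + \frac{8549177077}{8109504}} = \sqrt{\frac{104914413109}{8109504}} = \frac{\sqrt{4091662111251}}{17784}$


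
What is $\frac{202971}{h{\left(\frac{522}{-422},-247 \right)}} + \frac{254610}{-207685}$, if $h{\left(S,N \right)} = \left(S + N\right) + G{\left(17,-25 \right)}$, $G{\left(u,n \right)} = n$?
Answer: $- \frac{1781835962163}{2394732661} \approx -744.06$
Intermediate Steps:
$h{\left(S,N \right)} = -25 + N + S$ ($h{\left(S,N \right)} = \left(S + N\right) - 25 = \left(N + S\right) - 25 = -25 + N + S$)
$\frac{202971}{h{\left(\frac{522}{-422},-247 \right)}} + \frac{254610}{-207685} = \frac{202971}{-25 - 247 + \frac{522}{-422}} + \frac{254610}{-207685} = \frac{202971}{-25 - 247 + 522 \left(- \frac{1}{422}\right)} + 254610 \left(- \frac{1}{207685}\right) = \frac{202971}{-25 - 247 - \frac{261}{211}} - \frac{50922}{41537} = \frac{202971}{- \frac{57653}{211}} - \frac{50922}{41537} = 202971 \left(- \frac{211}{57653}\right) - \frac{50922}{41537} = - \frac{42826881}{57653} - \frac{50922}{41537} = - \frac{1781835962163}{2394732661}$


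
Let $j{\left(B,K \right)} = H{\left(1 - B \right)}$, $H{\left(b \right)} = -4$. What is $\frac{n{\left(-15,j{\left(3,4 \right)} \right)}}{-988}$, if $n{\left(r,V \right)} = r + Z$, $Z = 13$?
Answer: $\frac{1}{494} \approx 0.0020243$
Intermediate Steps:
$j{\left(B,K \right)} = -4$
$n{\left(r,V \right)} = 13 + r$ ($n{\left(r,V \right)} = r + 13 = 13 + r$)
$\frac{n{\left(-15,j{\left(3,4 \right)} \right)}}{-988} = \frac{13 - 15}{-988} = \left(-2\right) \left(- \frac{1}{988}\right) = \frac{1}{494}$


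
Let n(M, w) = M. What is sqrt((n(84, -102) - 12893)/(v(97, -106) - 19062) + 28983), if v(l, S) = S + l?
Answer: 11*sqrt(9679935278)/6357 ≈ 170.25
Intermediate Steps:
sqrt((n(84, -102) - 12893)/(v(97, -106) - 19062) + 28983) = sqrt((84 - 12893)/((-106 + 97) - 19062) + 28983) = sqrt(-12809/(-9 - 19062) + 28983) = sqrt(-12809/(-19071) + 28983) = sqrt(-12809*(-1/19071) + 28983) = sqrt(12809/19071 + 28983) = sqrt(552747602/19071) = 11*sqrt(9679935278)/6357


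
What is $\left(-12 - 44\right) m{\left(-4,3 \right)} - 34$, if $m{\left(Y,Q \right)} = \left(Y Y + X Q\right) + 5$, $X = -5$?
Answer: $-370$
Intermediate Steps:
$m{\left(Y,Q \right)} = 5 + Y^{2} - 5 Q$ ($m{\left(Y,Q \right)} = \left(Y Y - 5 Q\right) + 5 = \left(Y^{2} - 5 Q\right) + 5 = 5 + Y^{2} - 5 Q$)
$\left(-12 - 44\right) m{\left(-4,3 \right)} - 34 = \left(-12 - 44\right) \left(5 + \left(-4\right)^{2} - 15\right) - 34 = - 56 \left(5 + 16 - 15\right) - 34 = \left(-56\right) 6 - 34 = -336 - 34 = -370$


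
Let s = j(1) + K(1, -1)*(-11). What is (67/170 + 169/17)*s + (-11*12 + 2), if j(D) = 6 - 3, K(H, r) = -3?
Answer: 20576/85 ≈ 242.07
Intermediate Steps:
j(D) = 3
s = 36 (s = 3 - 3*(-11) = 3 + 33 = 36)
(67/170 + 169/17)*s + (-11*12 + 2) = (67/170 + 169/17)*36 + (-11*12 + 2) = (67*(1/170) + 169*(1/17))*36 + (-132 + 2) = (67/170 + 169/17)*36 - 130 = (1757/170)*36 - 130 = 31626/85 - 130 = 20576/85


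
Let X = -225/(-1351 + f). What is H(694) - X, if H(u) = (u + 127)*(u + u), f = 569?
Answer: 891126311/782 ≈ 1.1395e+6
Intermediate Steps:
H(u) = 2*u*(127 + u) (H(u) = (127 + u)*(2*u) = 2*u*(127 + u))
X = 225/782 (X = -225/(-1351 + 569) = -225/(-782) = -225*(-1/782) = 225/782 ≈ 0.28772)
H(694) - X = 2*694*(127 + 694) - 1*225/782 = 2*694*821 - 225/782 = 1139548 - 225/782 = 891126311/782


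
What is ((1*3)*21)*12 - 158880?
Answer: -158124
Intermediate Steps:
((1*3)*21)*12 - 158880 = (3*21)*12 - 158880 = 63*12 - 158880 = 756 - 158880 = -158124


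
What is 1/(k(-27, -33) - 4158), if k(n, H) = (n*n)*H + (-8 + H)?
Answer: -1/28256 ≈ -3.5391e-5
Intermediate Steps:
k(n, H) = -8 + H + H*n**2 (k(n, H) = n**2*H + (-8 + H) = H*n**2 + (-8 + H) = -8 + H + H*n**2)
1/(k(-27, -33) - 4158) = 1/((-8 - 33 - 33*(-27)**2) - 4158) = 1/((-8 - 33 - 33*729) - 4158) = 1/((-8 - 33 - 24057) - 4158) = 1/(-24098 - 4158) = 1/(-28256) = -1/28256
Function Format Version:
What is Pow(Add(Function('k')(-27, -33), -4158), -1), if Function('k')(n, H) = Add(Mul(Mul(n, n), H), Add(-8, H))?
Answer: Rational(-1, 28256) ≈ -3.5391e-5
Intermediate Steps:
Function('k')(n, H) = Add(-8, H, Mul(H, Pow(n, 2))) (Function('k')(n, H) = Add(Mul(Pow(n, 2), H), Add(-8, H)) = Add(Mul(H, Pow(n, 2)), Add(-8, H)) = Add(-8, H, Mul(H, Pow(n, 2))))
Pow(Add(Function('k')(-27, -33), -4158), -1) = Pow(Add(Add(-8, -33, Mul(-33, Pow(-27, 2))), -4158), -1) = Pow(Add(Add(-8, -33, Mul(-33, 729)), -4158), -1) = Pow(Add(Add(-8, -33, -24057), -4158), -1) = Pow(Add(-24098, -4158), -1) = Pow(-28256, -1) = Rational(-1, 28256)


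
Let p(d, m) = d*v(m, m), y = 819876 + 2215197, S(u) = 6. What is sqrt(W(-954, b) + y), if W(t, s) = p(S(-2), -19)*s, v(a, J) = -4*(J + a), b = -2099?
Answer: sqrt(1120785) ≈ 1058.7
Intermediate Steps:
v(a, J) = -4*J - 4*a
y = 3035073
p(d, m) = -8*d*m (p(d, m) = d*(-4*m - 4*m) = d*(-8*m) = -8*d*m)
W(t, s) = 912*s (W(t, s) = (-8*6*(-19))*s = 912*s)
sqrt(W(-954, b) + y) = sqrt(912*(-2099) + 3035073) = sqrt(-1914288 + 3035073) = sqrt(1120785)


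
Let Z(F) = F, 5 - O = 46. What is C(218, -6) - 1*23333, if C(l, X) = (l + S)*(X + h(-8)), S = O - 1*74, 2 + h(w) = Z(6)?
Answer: -23539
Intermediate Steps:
O = -41 (O = 5 - 1*46 = 5 - 46 = -41)
h(w) = 4 (h(w) = -2 + 6 = 4)
S = -115 (S = -41 - 1*74 = -41 - 74 = -115)
C(l, X) = (-115 + l)*(4 + X) (C(l, X) = (l - 115)*(X + 4) = (-115 + l)*(4 + X))
C(218, -6) - 1*23333 = (-460 - 115*(-6) + 4*218 - 6*218) - 1*23333 = (-460 + 690 + 872 - 1308) - 23333 = -206 - 23333 = -23539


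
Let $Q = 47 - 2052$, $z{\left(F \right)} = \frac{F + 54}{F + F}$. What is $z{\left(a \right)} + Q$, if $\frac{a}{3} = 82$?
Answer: $- \frac{82180}{41} \approx -2004.4$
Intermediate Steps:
$a = 246$ ($a = 3 \cdot 82 = 246$)
$z{\left(F \right)} = \frac{54 + F}{2 F}$
$Q = -2005$ ($Q = 47 - 2052 = -2005$)
$z{\left(a \right)} + Q = \frac{54 + 246}{2 \cdot 246} - 2005 = \frac{1}{2} \cdot \frac{1}{246} \cdot 300 - 2005 = \frac{25}{41} - 2005 = - \frac{82180}{41}$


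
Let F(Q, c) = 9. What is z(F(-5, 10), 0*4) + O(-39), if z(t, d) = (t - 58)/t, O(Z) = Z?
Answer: -400/9 ≈ -44.444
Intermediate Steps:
z(t, d) = (-58 + t)/t
z(F(-5, 10), 0*4) + O(-39) = (-58 + 9)/9 - 39 = (1/9)*(-49) - 39 = -49/9 - 39 = -400/9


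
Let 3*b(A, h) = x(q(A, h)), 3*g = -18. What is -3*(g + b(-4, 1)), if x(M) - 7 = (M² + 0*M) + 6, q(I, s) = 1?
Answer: 4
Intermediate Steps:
g = -6 (g = (⅓)*(-18) = -6)
x(M) = 13 + M² (x(M) = 7 + ((M² + 0*M) + 6) = 7 + ((M² + 0) + 6) = 7 + (M² + 6) = 7 + (6 + M²) = 13 + M²)
b(A, h) = 14/3 (b(A, h) = (13 + 1²)/3 = (13 + 1)/3 = (⅓)*14 = 14/3)
-3*(g + b(-4, 1)) = -3*(-6 + 14/3) = -3*(-4/3) = 4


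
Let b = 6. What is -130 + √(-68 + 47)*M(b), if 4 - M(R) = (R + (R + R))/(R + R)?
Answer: -130 + 5*I*√21/2 ≈ -130.0 + 11.456*I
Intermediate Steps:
M(R) = 5/2 (M(R) = 4 - (R + (R + R))/(R + R) = 4 - (R + 2*R)/(2*R) = 4 - 3*R*1/(2*R) = 4 - 1*3/2 = 4 - 3/2 = 5/2)
-130 + √(-68 + 47)*M(b) = -130 + √(-68 + 47)*(5/2) = -130 + √(-21)*(5/2) = -130 + (I*√21)*(5/2) = -130 + 5*I*√21/2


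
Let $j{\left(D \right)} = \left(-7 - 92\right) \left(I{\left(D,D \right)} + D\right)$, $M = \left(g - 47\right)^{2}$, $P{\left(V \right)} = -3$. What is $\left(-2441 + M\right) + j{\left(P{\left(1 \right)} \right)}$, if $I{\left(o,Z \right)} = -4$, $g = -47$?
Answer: $7088$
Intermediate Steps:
$M = 8836$ ($M = \left(-47 - 47\right)^{2} = \left(-94\right)^{2} = 8836$)
$j{\left(D \right)} = 396 - 99 D$ ($j{\left(D \right)} = \left(-7 - 92\right) \left(-4 + D\right) = - 99 \left(-4 + D\right) = 396 - 99 D$)
$\left(-2441 + M\right) + j{\left(P{\left(1 \right)} \right)} = \left(-2441 + 8836\right) + \left(396 - -297\right) = 6395 + \left(396 + 297\right) = 6395 + 693 = 7088$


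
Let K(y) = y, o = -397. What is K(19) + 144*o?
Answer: -57149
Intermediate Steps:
K(19) + 144*o = 19 + 144*(-397) = 19 - 57168 = -57149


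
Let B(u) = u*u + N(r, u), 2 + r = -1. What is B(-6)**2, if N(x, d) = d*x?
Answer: 2916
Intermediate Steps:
r = -3 (r = -2 - 1 = -3)
B(u) = u**2 - 3*u (B(u) = u*u + u*(-3) = u**2 - 3*u)
B(-6)**2 = (-6*(-3 - 6))**2 = (-6*(-9))**2 = 54**2 = 2916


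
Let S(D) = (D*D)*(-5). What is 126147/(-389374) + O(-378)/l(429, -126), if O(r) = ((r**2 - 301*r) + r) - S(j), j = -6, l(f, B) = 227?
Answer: 99831778167/88387898 ≈ 1129.5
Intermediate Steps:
S(D) = -5*D**2 (S(D) = D**2*(-5) = -5*D**2)
O(r) = 180 + r**2 - 300*r (O(r) = ((r**2 - 301*r) + r) - (-5)*(-6)**2 = (r**2 - 300*r) - (-5)*36 = (r**2 - 300*r) - 1*(-180) = (r**2 - 300*r) + 180 = 180 + r**2 - 300*r)
126147/(-389374) + O(-378)/l(429, -126) = 126147/(-389374) + (180 + (-378)**2 - 300*(-378))/227 = 126147*(-1/389374) + (180 + 142884 + 113400)*(1/227) = -126147/389374 + 256464*(1/227) = -126147/389374 + 256464/227 = 99831778167/88387898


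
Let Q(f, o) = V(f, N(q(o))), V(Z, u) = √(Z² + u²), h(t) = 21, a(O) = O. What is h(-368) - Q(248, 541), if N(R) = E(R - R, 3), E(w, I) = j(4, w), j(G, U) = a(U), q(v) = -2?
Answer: -227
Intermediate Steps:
j(G, U) = U
E(w, I) = w
N(R) = 0 (N(R) = R - R = 0)
Q(f, o) = √(f²) (Q(f, o) = √(f² + 0²) = √(f² + 0) = √(f²))
h(-368) - Q(248, 541) = 21 - √(248²) = 21 - √61504 = 21 - 1*248 = 21 - 248 = -227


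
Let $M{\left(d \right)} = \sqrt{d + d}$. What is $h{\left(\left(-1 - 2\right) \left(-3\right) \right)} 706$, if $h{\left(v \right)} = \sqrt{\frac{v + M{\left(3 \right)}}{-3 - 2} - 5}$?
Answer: $\frac{706 \sqrt{-170 - 5 \sqrt{6}}}{5} \approx 1906.2 i$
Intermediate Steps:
$M{\left(d \right)} = \sqrt{2} \sqrt{d}$ ($M{\left(d \right)} = \sqrt{2 d} = \sqrt{2} \sqrt{d}$)
$h{\left(v \right)} = \sqrt{-5 - \frac{v}{5} - \frac{\sqrt{6}}{5}}$ ($h{\left(v \right)} = \sqrt{\frac{v + \sqrt{2} \sqrt{3}}{-3 - 2} - 5} = \sqrt{\frac{v + \sqrt{6}}{-5} - 5} = \sqrt{\left(v + \sqrt{6}\right) \left(- \frac{1}{5}\right) - 5} = \sqrt{\left(- \frac{v}{5} - \frac{\sqrt{6}}{5}\right) - 5} = \sqrt{-5 - \frac{v}{5} - \frac{\sqrt{6}}{5}}$)
$h{\left(\left(-1 - 2\right) \left(-3\right) \right)} 706 = \frac{\sqrt{-125 - 5 \left(-1 - 2\right) \left(-3\right) - 5 \sqrt{6}}}{5} \cdot 706 = \frac{\sqrt{-125 - 5 \left(\left(-3\right) \left(-3\right)\right) - 5 \sqrt{6}}}{5} \cdot 706 = \frac{\sqrt{-125 - 45 - 5 \sqrt{6}}}{5} \cdot 706 = \frac{\sqrt{-170 - 5 \sqrt{6}}}{5} \cdot 706 = \frac{706 \sqrt{-170 - 5 \sqrt{6}}}{5}$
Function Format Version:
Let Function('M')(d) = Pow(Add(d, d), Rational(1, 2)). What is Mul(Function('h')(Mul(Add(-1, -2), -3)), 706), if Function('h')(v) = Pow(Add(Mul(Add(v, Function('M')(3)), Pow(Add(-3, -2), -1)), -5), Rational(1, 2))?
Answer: Mul(Rational(706, 5), Pow(Add(-170, Mul(-5, Pow(6, Rational(1, 2)))), Rational(1, 2))) ≈ Mul(1906.2, I)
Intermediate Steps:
Function('M')(d) = Mul(Pow(2, Rational(1, 2)), Pow(d, Rational(1, 2))) (Function('M')(d) = Pow(Mul(2, d), Rational(1, 2)) = Mul(Pow(2, Rational(1, 2)), Pow(d, Rational(1, 2))))
Function('h')(v) = Pow(Add(-5, Mul(Rational(-1, 5), v), Mul(Rational(-1, 5), Pow(6, Rational(1, 2)))), Rational(1, 2)) (Function('h')(v) = Pow(Add(Mul(Add(v, Mul(Pow(2, Rational(1, 2)), Pow(3, Rational(1, 2)))), Pow(Add(-3, -2), -1)), -5), Rational(1, 2)) = Pow(Add(Mul(Add(v, Pow(6, Rational(1, 2))), Pow(-5, -1)), -5), Rational(1, 2)) = Pow(Add(Mul(Add(v, Pow(6, Rational(1, 2))), Rational(-1, 5)), -5), Rational(1, 2)) = Pow(Add(Add(Mul(Rational(-1, 5), v), Mul(Rational(-1, 5), Pow(6, Rational(1, 2)))), -5), Rational(1, 2)) = Pow(Add(-5, Mul(Rational(-1, 5), v), Mul(Rational(-1, 5), Pow(6, Rational(1, 2)))), Rational(1, 2)))
Mul(Function('h')(Mul(Add(-1, -2), -3)), 706) = Mul(Mul(Rational(1, 5), Pow(Add(-125, Mul(-5, Mul(Add(-1, -2), -3)), Mul(-5, Pow(6, Rational(1, 2)))), Rational(1, 2))), 706) = Mul(Mul(Rational(1, 5), Pow(Add(-125, Mul(-5, Mul(-3, -3)), Mul(-5, Pow(6, Rational(1, 2)))), Rational(1, 2))), 706) = Mul(Mul(Rational(1, 5), Pow(Add(-125, Mul(-5, 9), Mul(-5, Pow(6, Rational(1, 2)))), Rational(1, 2))), 706) = Mul(Mul(Rational(1, 5), Pow(Add(-125, -45, Mul(-5, Pow(6, Rational(1, 2)))), Rational(1, 2))), 706) = Mul(Mul(Rational(1, 5), Pow(Add(-170, Mul(-5, Pow(6, Rational(1, 2)))), Rational(1, 2))), 706) = Mul(Rational(706, 5), Pow(Add(-170, Mul(-5, Pow(6, Rational(1, 2)))), Rational(1, 2)))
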